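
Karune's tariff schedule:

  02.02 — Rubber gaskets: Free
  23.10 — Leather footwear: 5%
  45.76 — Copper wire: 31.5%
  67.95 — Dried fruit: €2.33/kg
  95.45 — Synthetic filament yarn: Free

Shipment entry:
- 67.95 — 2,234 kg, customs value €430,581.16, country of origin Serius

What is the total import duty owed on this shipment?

€5,205.22

Line 1 (67.95, Serius, 2,234 kg, €430,581.16):
Base rate for 67.95 is €2.33/kg.
Duty = 2,234 × €2.33 = €5,205.22.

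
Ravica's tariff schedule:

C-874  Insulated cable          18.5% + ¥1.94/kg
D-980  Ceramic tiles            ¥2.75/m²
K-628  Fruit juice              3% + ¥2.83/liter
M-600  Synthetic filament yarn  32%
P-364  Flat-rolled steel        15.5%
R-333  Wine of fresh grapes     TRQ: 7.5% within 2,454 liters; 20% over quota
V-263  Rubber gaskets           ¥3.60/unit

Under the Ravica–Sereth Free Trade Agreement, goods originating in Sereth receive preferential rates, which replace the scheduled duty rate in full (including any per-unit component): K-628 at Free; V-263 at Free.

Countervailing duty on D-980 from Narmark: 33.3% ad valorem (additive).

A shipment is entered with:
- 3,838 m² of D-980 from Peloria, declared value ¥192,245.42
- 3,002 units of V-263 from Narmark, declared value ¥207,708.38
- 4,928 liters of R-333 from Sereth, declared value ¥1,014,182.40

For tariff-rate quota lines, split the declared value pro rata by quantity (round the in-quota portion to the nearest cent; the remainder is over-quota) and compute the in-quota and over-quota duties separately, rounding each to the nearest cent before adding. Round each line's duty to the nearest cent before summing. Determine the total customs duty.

¥161,069.03

Line 1 (D-980, Peloria, 3,838 m², ¥192,245.42):
Base rate for D-980 is ¥2.75/m².
The additional-duty order on D-980 targets Narmark, not Peloria; it does not apply.
Duty = 3,838 × ¥2.75 = ¥10,554.50.
Line 2 (V-263, Narmark, 3,002 units, ¥207,708.38):
Base rate for V-263 is ¥3.60/unit.
V-263 has an FTA preferential rate, but origin Narmark is not Sereth; base rate stands.
Duty = 3,002 × ¥3.60 = ¥10,807.20.
Line 3 (R-333, Sereth, 4,928 liters, ¥1,014,182.40):
Code R-333 is under a tariff-rate quota (threshold 2,454 liters). In-quota: 2,454 liters at 7.5%; over-quota: 2,474 liters at 20%.
Pro-rata value split: in-quota = ¥1,014,182.40 × 2,454/4,928 = ¥505,033.20; over-quota = ¥1,014,182.40 − ¥505,033.20 = ¥509,149.20.
In-quota duty = ¥505,033.20 × 7.5% = ¥37,877.49. Over-quota duty = ¥509,149.20 × 20% = ¥101,829.84.
Line duty = ¥37,877.49 + ¥101,829.84 = ¥139,707.33.
Total = ¥10,554.50 + ¥10,807.20 + ¥139,707.33 = ¥161,069.03.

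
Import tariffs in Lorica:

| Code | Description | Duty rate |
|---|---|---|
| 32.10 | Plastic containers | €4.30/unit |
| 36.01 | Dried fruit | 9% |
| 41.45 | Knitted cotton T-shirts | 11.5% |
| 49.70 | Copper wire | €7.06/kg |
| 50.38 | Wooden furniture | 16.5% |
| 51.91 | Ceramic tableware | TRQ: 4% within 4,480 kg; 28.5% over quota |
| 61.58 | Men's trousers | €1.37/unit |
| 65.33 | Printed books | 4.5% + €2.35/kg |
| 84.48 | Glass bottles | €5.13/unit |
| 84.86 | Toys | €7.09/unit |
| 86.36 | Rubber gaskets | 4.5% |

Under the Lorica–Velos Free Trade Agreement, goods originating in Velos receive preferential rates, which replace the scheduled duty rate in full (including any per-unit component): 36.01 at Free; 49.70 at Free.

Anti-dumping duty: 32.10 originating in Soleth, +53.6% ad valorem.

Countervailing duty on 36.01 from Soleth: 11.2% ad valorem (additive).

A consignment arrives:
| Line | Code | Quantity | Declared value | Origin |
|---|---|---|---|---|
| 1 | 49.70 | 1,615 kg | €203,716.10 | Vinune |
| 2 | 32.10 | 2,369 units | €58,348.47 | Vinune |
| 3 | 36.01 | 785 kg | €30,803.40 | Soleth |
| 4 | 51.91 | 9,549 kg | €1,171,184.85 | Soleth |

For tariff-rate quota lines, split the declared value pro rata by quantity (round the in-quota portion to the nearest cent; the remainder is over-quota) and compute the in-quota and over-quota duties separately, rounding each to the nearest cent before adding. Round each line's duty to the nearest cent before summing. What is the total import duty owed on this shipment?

Line 1 (49.70, Vinune, 1,615 kg, €203,716.10):
Base rate for 49.70 is €7.06/kg.
49.70 has an FTA preferential rate, but origin Vinune is not Velos; base rate stands.
Duty = 1,615 × €7.06 = €11,401.90.
Line 2 (32.10, Vinune, 2,369 units, €58,348.47):
Base rate for 32.10 is €4.30/unit.
The additional-duty order on 32.10 targets Soleth, not Vinune; it does not apply.
Duty = 2,369 × €4.30 = €10,186.70.
Line 3 (36.01, Soleth, 785 kg, €30,803.40):
Base rate for 36.01 is 9%.
36.01 has an FTA preferential rate, but origin Soleth is not Velos; base rate stands.
Additional duty on 36.01 from Soleth: +11.2%. Applied ad valorem rate: 9% + 11.2% = 20.2%.
Duty = €30,803.40 × 20.2% = €6,222.29.
Line 4 (51.91, Soleth, 9,549 kg, €1,171,184.85):
Code 51.91 is under a tariff-rate quota (threshold 4,480 kg). In-quota: 4,480 kg at 4%; over-quota: 5,069 kg at 28.5%.
Pro-rata value split: in-quota = €1,171,184.85 × 4,480/9,549 = €549,472.00; over-quota = €1,171,184.85 − €549,472.00 = €621,712.85.
In-quota duty = €549,472.00 × 4% = €21,978.88. Over-quota duty = €621,712.85 × 28.5% = €177,188.16.
Line duty = €21,978.88 + €177,188.16 = €199,167.04.
Total = €11,401.90 + €10,186.70 + €6,222.29 + €199,167.04 = €226,977.93.

€226,977.93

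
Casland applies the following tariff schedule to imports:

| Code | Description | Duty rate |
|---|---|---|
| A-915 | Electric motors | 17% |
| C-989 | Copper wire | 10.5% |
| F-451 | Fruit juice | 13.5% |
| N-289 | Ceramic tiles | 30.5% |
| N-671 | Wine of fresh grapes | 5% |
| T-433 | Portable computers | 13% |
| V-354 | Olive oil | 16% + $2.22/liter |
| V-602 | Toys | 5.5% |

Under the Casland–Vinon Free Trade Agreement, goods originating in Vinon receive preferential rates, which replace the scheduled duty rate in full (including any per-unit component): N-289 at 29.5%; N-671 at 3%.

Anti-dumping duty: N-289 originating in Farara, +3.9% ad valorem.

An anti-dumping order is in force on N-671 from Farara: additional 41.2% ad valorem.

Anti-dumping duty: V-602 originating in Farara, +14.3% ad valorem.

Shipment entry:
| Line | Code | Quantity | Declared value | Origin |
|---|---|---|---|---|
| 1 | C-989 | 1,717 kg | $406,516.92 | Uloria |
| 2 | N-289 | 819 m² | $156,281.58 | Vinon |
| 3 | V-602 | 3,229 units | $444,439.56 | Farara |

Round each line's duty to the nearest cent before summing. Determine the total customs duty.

Line 1 (C-989, Uloria, 1,717 kg, $406,516.92):
Base rate for C-989 is 10.5%.
Duty = $406,516.92 × 10.5% = $42,684.28.
Line 2 (N-289, Vinon, 819 m², $156,281.58):
Base rate for N-289 is 30.5%.
Origin Vinon qualifies under the Casland–Vinon agreement and N-289 is covered: preferential rate 29.5% applies instead.
The additional-duty order on N-289 targets Farara, not Vinon; it does not apply.
Duty = $156,281.58 × 29.5% = $46,103.07.
Line 3 (V-602, Farara, 3,229 units, $444,439.56):
Base rate for V-602 is 5.5%.
Additional duty on V-602 from Farara: +14.3%. Applied ad valorem rate: 5.5% + 14.3% = 19.8%.
Duty = $444,439.56 × 19.8% = $87,999.03.
Total = $42,684.28 + $46,103.07 + $87,999.03 = $176,786.38.

$176,786.38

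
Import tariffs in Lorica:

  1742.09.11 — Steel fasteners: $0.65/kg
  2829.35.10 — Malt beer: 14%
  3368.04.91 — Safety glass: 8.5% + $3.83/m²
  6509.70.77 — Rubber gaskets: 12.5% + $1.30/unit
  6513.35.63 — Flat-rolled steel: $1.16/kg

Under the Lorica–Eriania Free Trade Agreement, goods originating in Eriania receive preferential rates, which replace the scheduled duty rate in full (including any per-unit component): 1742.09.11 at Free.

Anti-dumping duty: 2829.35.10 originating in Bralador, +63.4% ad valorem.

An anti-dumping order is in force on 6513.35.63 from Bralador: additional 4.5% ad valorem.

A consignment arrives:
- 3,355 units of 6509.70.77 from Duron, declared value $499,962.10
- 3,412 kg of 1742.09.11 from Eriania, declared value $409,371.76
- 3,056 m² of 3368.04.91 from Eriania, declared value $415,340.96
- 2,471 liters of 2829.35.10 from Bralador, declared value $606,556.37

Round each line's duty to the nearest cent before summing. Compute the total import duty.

$583,339.85

Line 1 (6509.70.77, Duron, 3,355 units, $499,962.10):
Base rate for 6509.70.77 is 12.5% + $1.30/unit.
Duty = $499,962.10 × 12.5% + 3,355 × $1.30 = $66,856.76.
Line 2 (1742.09.11, Eriania, 3,412 kg, $409,371.76):
Base rate for 1742.09.11 is $0.65/kg.
Origin Eriania qualifies under the Lorica–Eriania agreement and 1742.09.11 is covered: preferential rate Free applies instead.
Duty = $409,371.76 × 0% = $0.00.
Line 3 (3368.04.91, Eriania, 3,056 m², $415,340.96):
Base rate for 3368.04.91 is 8.5% + $3.83/m².
Origin Eriania is the FTA partner but 3368.04.91 is not on the preference list; base rate stands.
Duty = $415,340.96 × 8.5% + 3,056 × $3.83 = $47,008.46.
Line 4 (2829.35.10, Bralador, 2,471 liters, $606,556.37):
Base rate for 2829.35.10 is 14%.
Additional duty on 2829.35.10 from Bralador: +63.4%. Applied ad valorem rate: 14% + 63.4% = 77.4%.
Duty = $606,556.37 × 77.4% = $469,474.63.
Total = $66,856.76 + $0.00 + $47,008.46 + $469,474.63 = $583,339.85.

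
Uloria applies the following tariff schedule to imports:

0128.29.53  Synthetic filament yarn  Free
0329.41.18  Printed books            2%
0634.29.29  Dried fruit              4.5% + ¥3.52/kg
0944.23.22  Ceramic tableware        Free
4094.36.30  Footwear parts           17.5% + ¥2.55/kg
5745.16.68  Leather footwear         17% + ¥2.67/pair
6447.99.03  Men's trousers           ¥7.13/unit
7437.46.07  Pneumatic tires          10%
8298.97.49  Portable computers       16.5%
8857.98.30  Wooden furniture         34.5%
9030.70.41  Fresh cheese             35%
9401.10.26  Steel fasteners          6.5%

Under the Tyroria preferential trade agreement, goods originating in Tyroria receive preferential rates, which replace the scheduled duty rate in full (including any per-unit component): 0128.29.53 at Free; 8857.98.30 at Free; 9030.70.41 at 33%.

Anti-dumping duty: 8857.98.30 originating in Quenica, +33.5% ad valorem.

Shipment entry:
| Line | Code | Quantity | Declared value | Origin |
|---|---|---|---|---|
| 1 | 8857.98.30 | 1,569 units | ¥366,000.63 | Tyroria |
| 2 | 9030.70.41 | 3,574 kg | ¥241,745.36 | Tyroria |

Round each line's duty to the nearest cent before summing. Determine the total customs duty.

Line 1 (8857.98.30, Tyroria, 1,569 units, ¥366,000.63):
Base rate for 8857.98.30 is 34.5%.
Origin Tyroria qualifies under the Uloria–Tyroria agreement and 8857.98.30 is covered: preferential rate Free applies instead.
The additional-duty order on 8857.98.30 targets Quenica, not Tyroria; it does not apply.
Duty = ¥366,000.63 × 0% = ¥0.00.
Line 2 (9030.70.41, Tyroria, 3,574 kg, ¥241,745.36):
Base rate for 9030.70.41 is 35%.
Origin Tyroria qualifies under the Uloria–Tyroria agreement and 9030.70.41 is covered: preferential rate 33% applies instead.
Duty = ¥241,745.36 × 33% = ¥79,775.97.
Total = ¥0.00 + ¥79,775.97 = ¥79,775.97.

¥79,775.97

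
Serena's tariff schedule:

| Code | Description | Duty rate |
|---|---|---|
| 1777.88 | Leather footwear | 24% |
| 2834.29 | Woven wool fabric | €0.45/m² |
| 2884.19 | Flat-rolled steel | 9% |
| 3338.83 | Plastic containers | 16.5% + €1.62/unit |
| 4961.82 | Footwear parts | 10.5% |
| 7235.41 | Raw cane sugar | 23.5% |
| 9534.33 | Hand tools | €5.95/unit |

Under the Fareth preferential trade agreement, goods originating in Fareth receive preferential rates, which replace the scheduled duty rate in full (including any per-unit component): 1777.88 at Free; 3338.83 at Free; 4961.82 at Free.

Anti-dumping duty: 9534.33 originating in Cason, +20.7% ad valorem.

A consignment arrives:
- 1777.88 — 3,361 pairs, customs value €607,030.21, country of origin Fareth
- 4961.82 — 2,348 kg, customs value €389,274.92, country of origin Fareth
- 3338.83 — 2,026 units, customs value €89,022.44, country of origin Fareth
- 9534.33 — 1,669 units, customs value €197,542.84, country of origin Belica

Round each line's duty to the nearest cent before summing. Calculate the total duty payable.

Line 1 (1777.88, Fareth, 3,361 pairs, €607,030.21):
Base rate for 1777.88 is 24%.
Origin Fareth qualifies under the Serena–Fareth agreement and 1777.88 is covered: preferential rate Free applies instead.
Duty = €607,030.21 × 0% = €0.00.
Line 2 (4961.82, Fareth, 2,348 kg, €389,274.92):
Base rate for 4961.82 is 10.5%.
Origin Fareth qualifies under the Serena–Fareth agreement and 4961.82 is covered: preferential rate Free applies instead.
Duty = €389,274.92 × 0% = €0.00.
Line 3 (3338.83, Fareth, 2,026 units, €89,022.44):
Base rate for 3338.83 is 16.5% + €1.62/unit.
Origin Fareth qualifies under the Serena–Fareth agreement and 3338.83 is covered: preferential rate Free applies instead.
Duty = €89,022.44 × 0% = €0.00.
Line 4 (9534.33, Belica, 1,669 units, €197,542.84):
Base rate for 9534.33 is €5.95/unit.
The additional-duty order on 9534.33 targets Cason, not Belica; it does not apply.
Duty = 1,669 × €5.95 = €9,930.55.
Total = €0.00 + €0.00 + €0.00 + €9,930.55 = €9,930.55.

€9,930.55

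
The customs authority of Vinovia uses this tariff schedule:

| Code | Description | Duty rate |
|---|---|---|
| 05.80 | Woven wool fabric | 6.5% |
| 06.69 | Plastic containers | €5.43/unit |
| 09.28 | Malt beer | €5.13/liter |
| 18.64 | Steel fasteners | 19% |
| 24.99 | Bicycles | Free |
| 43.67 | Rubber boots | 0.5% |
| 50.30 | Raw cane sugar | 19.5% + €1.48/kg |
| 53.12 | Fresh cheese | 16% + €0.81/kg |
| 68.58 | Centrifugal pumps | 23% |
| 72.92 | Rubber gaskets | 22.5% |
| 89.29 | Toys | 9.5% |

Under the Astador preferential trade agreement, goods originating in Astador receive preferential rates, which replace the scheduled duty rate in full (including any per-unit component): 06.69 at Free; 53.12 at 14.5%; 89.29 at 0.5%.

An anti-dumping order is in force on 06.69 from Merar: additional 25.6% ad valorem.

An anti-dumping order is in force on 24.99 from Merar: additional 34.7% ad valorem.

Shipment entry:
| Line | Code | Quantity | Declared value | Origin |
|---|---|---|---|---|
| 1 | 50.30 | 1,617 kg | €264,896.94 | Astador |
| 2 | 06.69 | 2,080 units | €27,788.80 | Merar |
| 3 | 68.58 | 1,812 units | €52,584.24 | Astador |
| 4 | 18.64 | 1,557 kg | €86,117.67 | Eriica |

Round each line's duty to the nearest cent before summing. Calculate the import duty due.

€100,913.13

Line 1 (50.30, Astador, 1,617 kg, €264,896.94):
Base rate for 50.30 is 19.5% + €1.48/kg.
Origin Astador is the FTA partner but 50.30 is not on the preference list; base rate stands.
Duty = €264,896.94 × 19.5% + 1,617 × €1.48 = €54,048.06.
Line 2 (06.69, Merar, 2,080 units, €27,788.80):
Base rate for 06.69 is €5.43/unit.
06.69 has an FTA preferential rate, but origin Merar is not Astador; base rate stands.
Additional duty on 06.69 from Merar: +25.6% ad valorem. Applied ad valorem rate = 25.6%.
Duty = €27,788.80 × 25.6% + 2,080 × €5.43 = €18,408.33.
Line 3 (68.58, Astador, 1,812 units, €52,584.24):
Base rate for 68.58 is 23%.
Origin Astador is the FTA partner but 68.58 is not on the preference list; base rate stands.
Duty = €52,584.24 × 23% = €12,094.38.
Line 4 (18.64, Eriica, 1,557 kg, €86,117.67):
Base rate for 18.64 is 19%.
Duty = €86,117.67 × 19% = €16,362.36.
Total = €54,048.06 + €18,408.33 + €12,094.38 + €16,362.36 = €100,913.13.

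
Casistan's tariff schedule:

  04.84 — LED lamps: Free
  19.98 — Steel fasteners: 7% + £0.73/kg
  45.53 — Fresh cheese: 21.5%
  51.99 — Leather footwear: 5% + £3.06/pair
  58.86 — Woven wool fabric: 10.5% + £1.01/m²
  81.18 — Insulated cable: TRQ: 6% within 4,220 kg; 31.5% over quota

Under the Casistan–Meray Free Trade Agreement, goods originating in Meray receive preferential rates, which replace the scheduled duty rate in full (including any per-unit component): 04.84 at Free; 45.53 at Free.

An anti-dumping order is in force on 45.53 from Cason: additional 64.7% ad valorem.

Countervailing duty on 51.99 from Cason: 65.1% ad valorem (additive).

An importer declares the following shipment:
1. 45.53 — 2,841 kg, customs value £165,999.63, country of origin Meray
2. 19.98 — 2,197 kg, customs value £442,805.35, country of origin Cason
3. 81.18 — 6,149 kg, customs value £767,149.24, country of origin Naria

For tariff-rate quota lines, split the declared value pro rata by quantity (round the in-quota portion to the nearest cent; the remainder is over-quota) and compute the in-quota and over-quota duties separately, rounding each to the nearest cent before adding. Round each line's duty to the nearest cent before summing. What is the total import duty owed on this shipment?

£139,997.95

Line 1 (45.53, Meray, 2,841 kg, £165,999.63):
Base rate for 45.53 is 21.5%.
Origin Meray qualifies under the Casistan–Meray agreement and 45.53 is covered: preferential rate Free applies instead.
The additional-duty order on 45.53 targets Cason, not Meray; it does not apply.
Duty = £165,999.63 × 0% = £0.00.
Line 2 (19.98, Cason, 2,197 kg, £442,805.35):
Base rate for 19.98 is 7% + £0.73/kg.
Duty = £442,805.35 × 7% + 2,197 × £0.73 = £32,600.18.
Line 3 (81.18, Naria, 6,149 kg, £767,149.24):
Code 81.18 is under a tariff-rate quota (threshold 4,220 kg). In-quota: 4,220 kg at 6%; over-quota: 1,929 kg at 31.5%.
Pro-rata value split: in-quota = £767,149.24 × 4,220/6,149 = £526,487.20; over-quota = £767,149.24 − £526,487.20 = £240,662.04.
In-quota duty = £526,487.20 × 6% = £31,589.23. Over-quota duty = £240,662.04 × 31.5% = £75,808.54.
Line duty = £31,589.23 + £75,808.54 = £107,397.77.
Total = £0.00 + £32,600.18 + £107,397.77 = £139,997.95.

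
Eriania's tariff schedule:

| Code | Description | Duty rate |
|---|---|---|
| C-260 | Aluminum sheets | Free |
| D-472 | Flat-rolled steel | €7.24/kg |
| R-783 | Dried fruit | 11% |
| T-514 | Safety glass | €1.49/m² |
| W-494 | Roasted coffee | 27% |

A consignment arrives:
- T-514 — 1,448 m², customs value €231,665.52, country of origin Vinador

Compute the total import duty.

Line 1 (T-514, Vinador, 1,448 m², €231,665.52):
Base rate for T-514 is €1.49/m².
Duty = 1,448 × €1.49 = €2,157.52.

€2,157.52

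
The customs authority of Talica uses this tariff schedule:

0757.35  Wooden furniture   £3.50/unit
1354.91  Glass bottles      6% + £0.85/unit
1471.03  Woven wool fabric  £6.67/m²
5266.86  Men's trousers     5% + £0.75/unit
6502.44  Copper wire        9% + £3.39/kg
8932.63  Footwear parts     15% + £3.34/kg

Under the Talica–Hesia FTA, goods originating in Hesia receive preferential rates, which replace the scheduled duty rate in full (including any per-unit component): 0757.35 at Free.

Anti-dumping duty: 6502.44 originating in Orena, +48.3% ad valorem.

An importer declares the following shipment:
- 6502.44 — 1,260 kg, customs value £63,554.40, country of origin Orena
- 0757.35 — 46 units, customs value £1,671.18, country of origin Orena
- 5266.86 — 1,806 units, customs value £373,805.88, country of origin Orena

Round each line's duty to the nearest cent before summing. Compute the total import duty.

Line 1 (6502.44, Orena, 1,260 kg, £63,554.40):
Base rate for 6502.44 is 9% + £3.39/kg.
Additional duty on 6502.44 from Orena: +48.3%. Applied ad valorem rate: 9% + 48.3% = 57.3%.
Duty = £63,554.40 × 57.3% + 1,260 × £3.39 = £40,688.07.
Line 2 (0757.35, Orena, 46 units, £1,671.18):
Base rate for 0757.35 is £3.50/unit.
0757.35 has an FTA preferential rate, but origin Orena is not Hesia; base rate stands.
Duty = 46 × £3.50 = £161.00.
Line 3 (5266.86, Orena, 1,806 units, £373,805.88):
Base rate for 5266.86 is 5% + £0.75/unit.
Duty = £373,805.88 × 5% + 1,806 × £0.75 = £20,044.79.
Total = £40,688.07 + £161.00 + £20,044.79 = £60,893.86.

£60,893.86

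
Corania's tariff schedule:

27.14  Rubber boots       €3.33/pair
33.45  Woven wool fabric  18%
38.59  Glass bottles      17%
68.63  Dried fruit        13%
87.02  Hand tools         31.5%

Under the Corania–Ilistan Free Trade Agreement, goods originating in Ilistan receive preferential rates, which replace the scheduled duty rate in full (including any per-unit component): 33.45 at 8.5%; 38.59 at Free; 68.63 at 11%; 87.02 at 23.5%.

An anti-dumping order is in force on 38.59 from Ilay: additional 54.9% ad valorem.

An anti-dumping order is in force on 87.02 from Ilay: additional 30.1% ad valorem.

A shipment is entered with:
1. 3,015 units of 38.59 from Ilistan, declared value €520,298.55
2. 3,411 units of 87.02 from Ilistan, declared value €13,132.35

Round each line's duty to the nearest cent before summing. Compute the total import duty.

Line 1 (38.59, Ilistan, 3,015 units, €520,298.55):
Base rate for 38.59 is 17%.
Origin Ilistan qualifies under the Corania–Ilistan agreement and 38.59 is covered: preferential rate Free applies instead.
The additional-duty order on 38.59 targets Ilay, not Ilistan; it does not apply.
Duty = €520,298.55 × 0% = €0.00.
Line 2 (87.02, Ilistan, 3,411 units, €13,132.35):
Base rate for 87.02 is 31.5%.
Origin Ilistan qualifies under the Corania–Ilistan agreement and 87.02 is covered: preferential rate 23.5% applies instead.
The additional-duty order on 87.02 targets Ilay, not Ilistan; it does not apply.
Duty = €13,132.35 × 23.5% = €3,086.10.
Total = €0.00 + €3,086.10 = €3,086.10.

€3,086.10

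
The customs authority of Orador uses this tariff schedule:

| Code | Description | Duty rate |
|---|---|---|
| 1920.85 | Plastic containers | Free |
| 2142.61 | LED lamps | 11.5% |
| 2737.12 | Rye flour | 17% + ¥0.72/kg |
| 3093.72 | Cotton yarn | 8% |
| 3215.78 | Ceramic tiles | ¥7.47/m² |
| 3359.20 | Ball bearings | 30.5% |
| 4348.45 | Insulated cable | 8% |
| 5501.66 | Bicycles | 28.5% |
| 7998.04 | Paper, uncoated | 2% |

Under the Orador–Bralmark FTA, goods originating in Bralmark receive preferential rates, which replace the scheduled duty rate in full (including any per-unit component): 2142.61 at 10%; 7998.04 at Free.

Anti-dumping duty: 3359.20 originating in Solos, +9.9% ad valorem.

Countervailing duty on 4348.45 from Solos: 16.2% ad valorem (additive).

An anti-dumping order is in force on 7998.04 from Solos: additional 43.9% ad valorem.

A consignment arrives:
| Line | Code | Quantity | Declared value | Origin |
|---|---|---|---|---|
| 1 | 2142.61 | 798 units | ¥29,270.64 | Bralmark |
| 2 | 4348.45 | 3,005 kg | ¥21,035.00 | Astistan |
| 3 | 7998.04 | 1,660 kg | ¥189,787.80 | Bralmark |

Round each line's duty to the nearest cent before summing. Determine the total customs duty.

¥4,609.86

Line 1 (2142.61, Bralmark, 798 units, ¥29,270.64):
Base rate for 2142.61 is 11.5%.
Origin Bralmark qualifies under the Orador–Bralmark agreement and 2142.61 is covered: preferential rate 10% applies instead.
Duty = ¥29,270.64 × 10% = ¥2,927.06.
Line 2 (4348.45, Astistan, 3,005 kg, ¥21,035.00):
Base rate for 4348.45 is 8%.
The additional-duty order on 4348.45 targets Solos, not Astistan; it does not apply.
Duty = ¥21,035.00 × 8% = ¥1,682.80.
Line 3 (7998.04, Bralmark, 1,660 kg, ¥189,787.80):
Base rate for 7998.04 is 2%.
Origin Bralmark qualifies under the Orador–Bralmark agreement and 7998.04 is covered: preferential rate Free applies instead.
The additional-duty order on 7998.04 targets Solos, not Bralmark; it does not apply.
Duty = ¥189,787.80 × 0% = ¥0.00.
Total = ¥2,927.06 + ¥1,682.80 + ¥0.00 = ¥4,609.86.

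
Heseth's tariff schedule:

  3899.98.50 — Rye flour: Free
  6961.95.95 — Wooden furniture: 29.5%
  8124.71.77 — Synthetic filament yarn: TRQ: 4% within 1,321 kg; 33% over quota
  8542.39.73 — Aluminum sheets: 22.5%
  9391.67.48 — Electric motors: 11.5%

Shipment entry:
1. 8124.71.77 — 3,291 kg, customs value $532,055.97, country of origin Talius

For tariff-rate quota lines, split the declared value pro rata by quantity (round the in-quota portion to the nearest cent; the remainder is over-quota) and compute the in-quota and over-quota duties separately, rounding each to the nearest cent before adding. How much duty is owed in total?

Line 1 (8124.71.77, Talius, 3,291 kg, $532,055.97):
Code 8124.71.77 is under a tariff-rate quota (threshold 1,321 kg). In-quota: 1,321 kg at 4%; over-quota: 1,970 kg at 33%.
Pro-rata value split: in-quota = $532,055.97 × 1,321/3,291 = $213,566.07; over-quota = $532,055.97 − $213,566.07 = $318,489.90.
In-quota duty = $213,566.07 × 4% = $8,542.64. Over-quota duty = $318,489.90 × 33% = $105,101.67.
Line duty = $8,542.64 + $105,101.67 = $113,644.31.

$113,644.31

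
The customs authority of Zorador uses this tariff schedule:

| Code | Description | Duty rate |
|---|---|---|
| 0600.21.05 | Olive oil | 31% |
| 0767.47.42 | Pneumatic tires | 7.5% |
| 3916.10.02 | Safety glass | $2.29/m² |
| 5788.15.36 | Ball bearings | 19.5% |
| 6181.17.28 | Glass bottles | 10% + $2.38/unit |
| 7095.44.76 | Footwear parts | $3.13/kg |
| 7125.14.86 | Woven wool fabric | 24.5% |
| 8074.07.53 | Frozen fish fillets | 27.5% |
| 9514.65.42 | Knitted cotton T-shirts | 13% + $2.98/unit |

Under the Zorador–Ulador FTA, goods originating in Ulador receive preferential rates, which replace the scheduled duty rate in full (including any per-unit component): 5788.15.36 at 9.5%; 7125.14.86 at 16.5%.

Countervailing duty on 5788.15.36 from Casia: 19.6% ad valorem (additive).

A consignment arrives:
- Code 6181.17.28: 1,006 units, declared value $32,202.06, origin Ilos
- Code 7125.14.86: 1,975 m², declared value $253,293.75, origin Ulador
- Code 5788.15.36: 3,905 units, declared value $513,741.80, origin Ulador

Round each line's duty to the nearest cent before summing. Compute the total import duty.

$96,213.43

Line 1 (6181.17.28, Ilos, 1,006 units, $32,202.06):
Base rate for 6181.17.28 is 10% + $2.38/unit.
Duty = $32,202.06 × 10% + 1,006 × $2.38 = $5,614.49.
Line 2 (7125.14.86, Ulador, 1,975 m², $253,293.75):
Base rate for 7125.14.86 is 24.5%.
Origin Ulador qualifies under the Zorador–Ulador agreement and 7125.14.86 is covered: preferential rate 16.5% applies instead.
Duty = $253,293.75 × 16.5% = $41,793.47.
Line 3 (5788.15.36, Ulador, 3,905 units, $513,741.80):
Base rate for 5788.15.36 is 19.5%.
Origin Ulador qualifies under the Zorador–Ulador agreement and 5788.15.36 is covered: preferential rate 9.5% applies instead.
The additional-duty order on 5788.15.36 targets Casia, not Ulador; it does not apply.
Duty = $513,741.80 × 9.5% = $48,805.47.
Total = $5,614.49 + $41,793.47 + $48,805.47 = $96,213.43.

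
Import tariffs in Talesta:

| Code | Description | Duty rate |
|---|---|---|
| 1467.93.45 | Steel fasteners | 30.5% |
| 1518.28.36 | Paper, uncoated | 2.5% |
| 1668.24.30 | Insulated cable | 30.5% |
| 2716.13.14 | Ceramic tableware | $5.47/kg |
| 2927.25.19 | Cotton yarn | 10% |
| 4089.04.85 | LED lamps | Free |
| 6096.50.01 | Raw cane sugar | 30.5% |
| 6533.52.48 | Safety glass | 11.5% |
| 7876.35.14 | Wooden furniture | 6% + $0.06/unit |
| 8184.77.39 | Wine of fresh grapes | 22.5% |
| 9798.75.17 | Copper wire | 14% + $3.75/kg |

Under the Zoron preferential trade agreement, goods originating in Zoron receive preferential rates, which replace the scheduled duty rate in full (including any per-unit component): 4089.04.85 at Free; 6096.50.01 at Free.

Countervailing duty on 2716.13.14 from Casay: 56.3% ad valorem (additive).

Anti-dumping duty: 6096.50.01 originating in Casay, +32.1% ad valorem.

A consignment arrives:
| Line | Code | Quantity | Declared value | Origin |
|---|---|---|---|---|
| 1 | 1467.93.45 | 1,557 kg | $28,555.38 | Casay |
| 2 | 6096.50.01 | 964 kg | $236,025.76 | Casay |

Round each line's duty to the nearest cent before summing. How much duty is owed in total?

Line 1 (1467.93.45, Casay, 1,557 kg, $28,555.38):
Base rate for 1467.93.45 is 30.5%.
Duty = $28,555.38 × 30.5% = $8,709.39.
Line 2 (6096.50.01, Casay, 964 kg, $236,025.76):
Base rate for 6096.50.01 is 30.5%.
6096.50.01 has an FTA preferential rate, but origin Casay is not Zoron; base rate stands.
Additional duty on 6096.50.01 from Casay: +32.1%. Applied ad valorem rate: 30.5% + 32.1% = 62.6%.
Duty = $236,025.76 × 62.6% = $147,752.13.
Total = $8,709.39 + $147,752.13 = $156,461.52.

$156,461.52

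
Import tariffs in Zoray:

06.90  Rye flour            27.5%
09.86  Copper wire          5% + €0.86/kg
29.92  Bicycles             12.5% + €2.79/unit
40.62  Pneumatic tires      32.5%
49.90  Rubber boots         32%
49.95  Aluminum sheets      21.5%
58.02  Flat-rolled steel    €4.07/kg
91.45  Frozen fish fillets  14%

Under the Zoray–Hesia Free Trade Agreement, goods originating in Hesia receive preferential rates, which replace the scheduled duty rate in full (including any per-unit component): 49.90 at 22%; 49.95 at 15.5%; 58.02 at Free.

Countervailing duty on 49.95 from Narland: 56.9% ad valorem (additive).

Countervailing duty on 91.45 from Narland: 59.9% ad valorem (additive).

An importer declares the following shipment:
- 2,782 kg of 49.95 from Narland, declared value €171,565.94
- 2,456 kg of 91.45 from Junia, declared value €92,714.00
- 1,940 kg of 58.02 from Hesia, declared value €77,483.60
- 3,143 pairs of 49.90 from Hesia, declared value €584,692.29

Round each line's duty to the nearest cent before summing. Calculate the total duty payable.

€276,119.96

Line 1 (49.95, Narland, 2,782 kg, €171,565.94):
Base rate for 49.95 is 21.5%.
49.95 has an FTA preferential rate, but origin Narland is not Hesia; base rate stands.
Additional duty on 49.95 from Narland: +56.9%. Applied ad valorem rate: 21.5% + 56.9% = 78.4%.
Duty = €171,565.94 × 78.4% = €134,507.70.
Line 2 (91.45, Junia, 2,456 kg, €92,714.00):
Base rate for 91.45 is 14%.
The additional-duty order on 91.45 targets Narland, not Junia; it does not apply.
Duty = €92,714.00 × 14% = €12,979.96.
Line 3 (58.02, Hesia, 1,940 kg, €77,483.60):
Base rate for 58.02 is €4.07/kg.
Origin Hesia qualifies under the Zoray–Hesia agreement and 58.02 is covered: preferential rate Free applies instead.
Duty = €77,483.60 × 0% = €0.00.
Line 4 (49.90, Hesia, 3,143 pairs, €584,692.29):
Base rate for 49.90 is 32%.
Origin Hesia qualifies under the Zoray–Hesia agreement and 49.90 is covered: preferential rate 22% applies instead.
Duty = €584,692.29 × 22% = €128,632.30.
Total = €134,507.70 + €12,979.96 + €0.00 + €128,632.30 = €276,119.96.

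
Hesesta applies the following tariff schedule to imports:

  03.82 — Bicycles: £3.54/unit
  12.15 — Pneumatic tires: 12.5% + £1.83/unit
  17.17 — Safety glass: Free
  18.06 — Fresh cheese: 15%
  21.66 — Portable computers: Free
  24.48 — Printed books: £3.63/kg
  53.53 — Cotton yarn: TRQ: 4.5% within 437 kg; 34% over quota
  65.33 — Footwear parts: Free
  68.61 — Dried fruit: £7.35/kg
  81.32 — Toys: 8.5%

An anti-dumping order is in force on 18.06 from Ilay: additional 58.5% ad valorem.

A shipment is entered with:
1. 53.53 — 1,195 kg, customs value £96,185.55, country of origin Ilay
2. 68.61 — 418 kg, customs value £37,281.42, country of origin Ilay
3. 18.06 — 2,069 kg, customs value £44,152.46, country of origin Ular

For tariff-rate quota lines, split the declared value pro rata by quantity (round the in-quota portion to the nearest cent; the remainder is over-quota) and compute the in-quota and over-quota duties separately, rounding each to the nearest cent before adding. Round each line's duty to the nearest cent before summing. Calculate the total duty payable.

£32,021.89

Line 1 (53.53, Ilay, 1,195 kg, £96,185.55):
Code 53.53 is under a tariff-rate quota (threshold 437 kg). In-quota: 437 kg at 4.5%; over-quota: 758 kg at 34%.
Pro-rata value split: in-quota = £96,185.55 × 437/1,195 = £35,174.13; over-quota = £96,185.55 − £35,174.13 = £61,011.42.
In-quota duty = £35,174.13 × 4.5% = £1,582.84. Over-quota duty = £61,011.42 × 34% = £20,743.88.
Line duty = £1,582.84 + £20,743.88 = £22,326.72.
Line 2 (68.61, Ilay, 418 kg, £37,281.42):
Base rate for 68.61 is £7.35/kg.
Duty = 418 × £7.35 = £3,072.30.
Line 3 (18.06, Ular, 2,069 kg, £44,152.46):
Base rate for 18.06 is 15%.
The additional-duty order on 18.06 targets Ilay, not Ular; it does not apply.
Duty = £44,152.46 × 15% = £6,622.87.
Total = £22,326.72 + £3,072.30 + £6,622.87 = £32,021.89.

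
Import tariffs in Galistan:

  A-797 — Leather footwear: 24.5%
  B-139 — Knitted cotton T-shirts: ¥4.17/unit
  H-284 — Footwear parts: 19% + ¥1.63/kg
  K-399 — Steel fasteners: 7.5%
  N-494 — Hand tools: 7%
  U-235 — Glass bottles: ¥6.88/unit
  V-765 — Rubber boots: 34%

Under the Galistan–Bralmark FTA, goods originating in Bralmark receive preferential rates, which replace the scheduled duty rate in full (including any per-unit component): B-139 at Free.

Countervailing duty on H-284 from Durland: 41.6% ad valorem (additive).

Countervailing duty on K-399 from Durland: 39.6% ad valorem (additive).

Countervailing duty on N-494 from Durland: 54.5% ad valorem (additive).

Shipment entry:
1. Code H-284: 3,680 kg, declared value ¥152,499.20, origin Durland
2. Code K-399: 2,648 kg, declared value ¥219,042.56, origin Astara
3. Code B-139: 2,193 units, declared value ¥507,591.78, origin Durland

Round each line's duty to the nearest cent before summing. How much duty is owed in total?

Line 1 (H-284, Durland, 3,680 kg, ¥152,499.20):
Base rate for H-284 is 19% + ¥1.63/kg.
Additional duty on H-284 from Durland: +41.6%. Applied ad valorem rate: 19% + 41.6% = 60.6%.
Duty = ¥152,499.20 × 60.6% + 3,680 × ¥1.63 = ¥98,412.92.
Line 2 (K-399, Astara, 2,648 kg, ¥219,042.56):
Base rate for K-399 is 7.5%.
The additional-duty order on K-399 targets Durland, not Astara; it does not apply.
Duty = ¥219,042.56 × 7.5% = ¥16,428.19.
Line 3 (B-139, Durland, 2,193 units, ¥507,591.78):
Base rate for B-139 is ¥4.17/unit.
B-139 has an FTA preferential rate, but origin Durland is not Bralmark; base rate stands.
Duty = 2,193 × ¥4.17 = ¥9,144.81.
Total = ¥98,412.92 + ¥16,428.19 + ¥9,144.81 = ¥123,985.92.

¥123,985.92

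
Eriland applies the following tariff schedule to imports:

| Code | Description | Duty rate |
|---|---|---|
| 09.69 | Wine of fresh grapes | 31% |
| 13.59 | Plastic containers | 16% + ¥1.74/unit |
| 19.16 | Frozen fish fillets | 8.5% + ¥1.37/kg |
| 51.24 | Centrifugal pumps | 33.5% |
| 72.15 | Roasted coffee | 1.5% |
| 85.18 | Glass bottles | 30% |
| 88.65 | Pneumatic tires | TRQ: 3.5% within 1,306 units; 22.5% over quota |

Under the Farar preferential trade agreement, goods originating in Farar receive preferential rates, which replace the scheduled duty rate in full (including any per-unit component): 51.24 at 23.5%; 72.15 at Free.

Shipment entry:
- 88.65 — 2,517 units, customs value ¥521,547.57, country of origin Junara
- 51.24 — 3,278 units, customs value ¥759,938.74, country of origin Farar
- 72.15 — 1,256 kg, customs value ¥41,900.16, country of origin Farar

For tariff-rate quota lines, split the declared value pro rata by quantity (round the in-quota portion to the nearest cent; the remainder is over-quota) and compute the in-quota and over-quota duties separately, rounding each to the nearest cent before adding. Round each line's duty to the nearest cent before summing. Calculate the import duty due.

Line 1 (88.65, Junara, 2,517 units, ¥521,547.57):
Code 88.65 is under a tariff-rate quota (threshold 1,306 units). In-quota: 1,306 units at 3.5%; over-quota: 1,211 units at 22.5%.
Pro-rata value split: in-quota = ¥521,547.57 × 1,306/2,517 = ¥270,616.26; over-quota = ¥521,547.57 − ¥270,616.26 = ¥250,931.31.
In-quota duty = ¥270,616.26 × 3.5% = ¥9,471.57. Over-quota duty = ¥250,931.31 × 22.5% = ¥56,459.54.
Line duty = ¥9,471.57 + ¥56,459.54 = ¥65,931.11.
Line 2 (51.24, Farar, 3,278 units, ¥759,938.74):
Base rate for 51.24 is 33.5%.
Origin Farar qualifies under the Eriland–Farar agreement and 51.24 is covered: preferential rate 23.5% applies instead.
Duty = ¥759,938.74 × 23.5% = ¥178,585.60.
Line 3 (72.15, Farar, 1,256 kg, ¥41,900.16):
Base rate for 72.15 is 1.5%.
Origin Farar qualifies under the Eriland–Farar agreement and 72.15 is covered: preferential rate Free applies instead.
Duty = ¥41,900.16 × 0% = ¥0.00.
Total = ¥65,931.11 + ¥178,585.60 + ¥0.00 = ¥244,516.71.

¥244,516.71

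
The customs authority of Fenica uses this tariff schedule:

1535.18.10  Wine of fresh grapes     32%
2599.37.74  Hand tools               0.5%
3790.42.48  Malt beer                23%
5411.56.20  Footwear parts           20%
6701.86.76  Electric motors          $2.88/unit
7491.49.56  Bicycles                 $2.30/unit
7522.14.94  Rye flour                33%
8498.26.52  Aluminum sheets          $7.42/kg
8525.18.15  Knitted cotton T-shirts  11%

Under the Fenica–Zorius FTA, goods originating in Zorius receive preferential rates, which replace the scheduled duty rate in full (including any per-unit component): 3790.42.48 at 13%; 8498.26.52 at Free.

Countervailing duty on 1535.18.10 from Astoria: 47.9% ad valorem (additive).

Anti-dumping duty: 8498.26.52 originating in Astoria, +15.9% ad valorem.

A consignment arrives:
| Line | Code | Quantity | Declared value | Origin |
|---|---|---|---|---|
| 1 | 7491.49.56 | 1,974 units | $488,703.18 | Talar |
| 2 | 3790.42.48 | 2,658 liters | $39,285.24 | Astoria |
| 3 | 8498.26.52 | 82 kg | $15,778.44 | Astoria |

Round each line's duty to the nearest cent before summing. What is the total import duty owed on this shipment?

Line 1 (7491.49.56, Talar, 1,974 units, $488,703.18):
Base rate for 7491.49.56 is $2.30/unit.
Duty = 1,974 × $2.30 = $4,540.20.
Line 2 (3790.42.48, Astoria, 2,658 liters, $39,285.24):
Base rate for 3790.42.48 is 23%.
3790.42.48 has an FTA preferential rate, but origin Astoria is not Zorius; base rate stands.
Duty = $39,285.24 × 23% = $9,035.61.
Line 3 (8498.26.52, Astoria, 82 kg, $15,778.44):
Base rate for 8498.26.52 is $7.42/kg.
8498.26.52 has an FTA preferential rate, but origin Astoria is not Zorius; base rate stands.
Additional duty on 8498.26.52 from Astoria: +15.9% ad valorem. Applied ad valorem rate = 15.9%.
Duty = $15,778.44 × 15.9% + 82 × $7.42 = $3,117.21.
Total = $4,540.20 + $9,035.61 + $3,117.21 = $16,693.02.

$16,693.02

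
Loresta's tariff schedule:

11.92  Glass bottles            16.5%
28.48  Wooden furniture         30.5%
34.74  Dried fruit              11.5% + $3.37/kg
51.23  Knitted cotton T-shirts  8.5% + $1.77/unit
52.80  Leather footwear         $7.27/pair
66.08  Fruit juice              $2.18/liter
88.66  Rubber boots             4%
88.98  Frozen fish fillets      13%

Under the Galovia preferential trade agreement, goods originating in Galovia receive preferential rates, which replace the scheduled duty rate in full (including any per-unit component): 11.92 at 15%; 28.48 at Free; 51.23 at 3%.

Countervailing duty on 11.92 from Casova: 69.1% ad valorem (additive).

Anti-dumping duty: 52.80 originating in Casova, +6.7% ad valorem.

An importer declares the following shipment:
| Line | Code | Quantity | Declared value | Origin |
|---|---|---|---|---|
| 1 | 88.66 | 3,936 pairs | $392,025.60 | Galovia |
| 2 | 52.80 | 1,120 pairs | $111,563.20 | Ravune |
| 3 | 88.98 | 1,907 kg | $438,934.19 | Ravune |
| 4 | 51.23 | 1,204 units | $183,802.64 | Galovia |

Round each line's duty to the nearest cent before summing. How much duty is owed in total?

$86,398.94

Line 1 (88.66, Galovia, 3,936 pairs, $392,025.60):
Base rate for 88.66 is 4%.
Origin Galovia is the FTA partner but 88.66 is not on the preference list; base rate stands.
Duty = $392,025.60 × 4% = $15,681.02.
Line 2 (52.80, Ravune, 1,120 pairs, $111,563.20):
Base rate for 52.80 is $7.27/pair.
The additional-duty order on 52.80 targets Casova, not Ravune; it does not apply.
Duty = 1,120 × $7.27 = $8,142.40.
Line 3 (88.98, Ravune, 1,907 kg, $438,934.19):
Base rate for 88.98 is 13%.
Duty = $438,934.19 × 13% = $57,061.44.
Line 4 (51.23, Galovia, 1,204 units, $183,802.64):
Base rate for 51.23 is 8.5% + $1.77/unit.
Origin Galovia qualifies under the Loresta–Galovia agreement and 51.23 is covered: preferential rate 3% applies instead.
Duty = $183,802.64 × 3% = $5,514.08.
Total = $15,681.02 + $8,142.40 + $57,061.44 + $5,514.08 = $86,398.94.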